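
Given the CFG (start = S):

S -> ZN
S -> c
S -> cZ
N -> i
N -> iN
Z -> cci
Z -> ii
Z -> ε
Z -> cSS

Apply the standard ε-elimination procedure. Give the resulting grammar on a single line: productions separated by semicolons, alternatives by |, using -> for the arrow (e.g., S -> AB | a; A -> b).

Nullable set: {Z}.
S -> ZN: Z nullable, giving N | ZN.
S -> cZ: Z nullable, giving c | cZ.
Drop Z -> ε.
Unchanged (no nullable symbols): S -> c; N -> i; N -> iN; Z -> cSS; Z -> cci; Z -> ii.

S -> N | c | ZN | cZ; N -> i | iN; Z -> ii | cSS | cci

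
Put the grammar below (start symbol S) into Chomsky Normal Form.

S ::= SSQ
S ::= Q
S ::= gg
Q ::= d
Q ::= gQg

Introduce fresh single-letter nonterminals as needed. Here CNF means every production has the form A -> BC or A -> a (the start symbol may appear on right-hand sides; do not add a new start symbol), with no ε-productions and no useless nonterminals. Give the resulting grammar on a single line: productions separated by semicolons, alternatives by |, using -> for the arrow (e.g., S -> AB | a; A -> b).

S -> d | AA | AC | SD; A -> g; B -> QA; C -> QA; D -> SQ; Q -> d | AB

No ε-productions.
After unit-elimination: S -> d | gg | SSQ | gQg; Q -> d | gQg.
TERM: introduce A -> g and substitute in every rule of length ≥2.
BIN: Q -> AQA becomes Q -> AB, B -> QA; S -> AQA becomes S -> AC, C -> QA; S -> SSQ becomes S -> SD, D -> SQ.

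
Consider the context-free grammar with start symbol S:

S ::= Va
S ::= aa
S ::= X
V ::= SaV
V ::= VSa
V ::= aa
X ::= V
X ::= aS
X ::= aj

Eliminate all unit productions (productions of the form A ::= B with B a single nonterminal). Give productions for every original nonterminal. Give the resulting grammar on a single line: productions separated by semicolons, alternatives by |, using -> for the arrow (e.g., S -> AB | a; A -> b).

Unit productions: S->X, X->V.
Unit pairs (A ⇒* B via units): (S,V), (S,X), (X,V).
S: inherits non-unit rules of {S, V, X} → SaV | VSa | Va | aS | aa | aj.
V: inherits non-unit rules of {V} → SaV | VSa | aa.
X: inherits non-unit rules of {V, X} → SaV | VSa | aS | aa | aj.

S -> Va | aS | aa | aj | SaV | VSa; V -> aa | SaV | VSa; X -> aS | aa | aj | SaV | VSa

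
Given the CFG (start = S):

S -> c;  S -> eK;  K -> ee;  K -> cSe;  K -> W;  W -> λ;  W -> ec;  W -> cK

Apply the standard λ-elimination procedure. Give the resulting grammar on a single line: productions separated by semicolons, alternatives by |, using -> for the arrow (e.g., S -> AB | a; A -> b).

S -> c | e | eK; K -> W | ee | cSe; W -> c | cK | ec

Nullable set: {K, W}.
S -> eK: K nullable, giving e | eK.
K -> W: W nullable, giving W.
Drop W -> λ.
W -> cK: K nullable, giving c | cK.
Unchanged (no nullable symbols): S -> c; K -> cSe; K -> ee; W -> ec.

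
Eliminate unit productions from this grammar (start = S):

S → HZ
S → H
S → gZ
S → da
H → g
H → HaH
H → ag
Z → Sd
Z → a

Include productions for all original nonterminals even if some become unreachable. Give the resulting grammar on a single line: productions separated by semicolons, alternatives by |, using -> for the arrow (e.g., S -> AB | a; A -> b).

Unit productions: S->H.
Unit pairs (A ⇒* B via units): (S,H).
S: inherits non-unit rules of {H, S} → HZ | HaH | ag | da | g | gZ.
H: inherits non-unit rules of {H} → HaH | ag | g.
Z: inherits non-unit rules of {Z} → Sd | a.

S -> g | HZ | ag | da | gZ | HaH; H -> g | ag | HaH; Z -> a | Sd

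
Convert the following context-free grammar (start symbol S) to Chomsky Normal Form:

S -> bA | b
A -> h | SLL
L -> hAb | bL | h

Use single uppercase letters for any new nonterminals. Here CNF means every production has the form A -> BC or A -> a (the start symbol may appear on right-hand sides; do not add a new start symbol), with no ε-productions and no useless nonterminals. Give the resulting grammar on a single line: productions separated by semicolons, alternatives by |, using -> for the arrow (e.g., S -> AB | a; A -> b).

No ε-productions.
No unit productions to eliminate.
TERM: introduce B -> b, C -> h and substitute in every rule of length ≥2.
BIN: A -> SLL becomes A -> SD, D -> LL; L -> CAB becomes L -> CE, E -> AB.

S -> b | BA; A -> h | SD; B -> b; C -> h; D -> LL; E -> AB; L -> h | BL | CE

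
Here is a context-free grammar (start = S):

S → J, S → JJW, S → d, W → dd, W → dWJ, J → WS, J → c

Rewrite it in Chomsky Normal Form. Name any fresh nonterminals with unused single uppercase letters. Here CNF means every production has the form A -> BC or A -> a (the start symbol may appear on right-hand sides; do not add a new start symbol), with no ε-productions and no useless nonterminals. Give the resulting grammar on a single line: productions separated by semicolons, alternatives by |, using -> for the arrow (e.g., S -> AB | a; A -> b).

S -> c | d | JB | WS; A -> d; B -> JW; C -> WJ; J -> c | WS; W -> AA | AC

No ε-productions.
After unit-elimination: S -> c | d | WS | JJW; J -> c | WS; W -> dd | dWJ.
TERM: introduce A -> d and substitute in every rule of length ≥2.
BIN: S -> JJW becomes S -> JB, B -> JW; W -> AWJ becomes W -> AC, C -> WJ.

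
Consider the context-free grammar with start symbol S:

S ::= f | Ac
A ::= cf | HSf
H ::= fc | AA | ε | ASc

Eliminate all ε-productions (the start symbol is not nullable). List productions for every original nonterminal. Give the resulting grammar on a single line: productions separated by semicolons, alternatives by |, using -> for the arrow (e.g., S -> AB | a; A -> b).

S -> f | Ac; A -> Sf | cf | HSf; H -> AA | fc | ASc

Nullable set: {H}.
A -> HSf: H nullable, giving HSf | Sf.
Drop H -> ε.
Unchanged (no nullable symbols): S -> Ac; S -> f; A -> cf; H -> AA; H -> ASc; H -> fc.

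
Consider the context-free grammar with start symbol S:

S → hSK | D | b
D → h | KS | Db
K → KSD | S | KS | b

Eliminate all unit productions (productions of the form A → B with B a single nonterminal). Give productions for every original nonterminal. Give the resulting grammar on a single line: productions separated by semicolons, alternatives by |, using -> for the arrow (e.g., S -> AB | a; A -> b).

Unit productions: K->S, S->D.
Unit pairs (A ⇒* B via units): (K,D), (K,S), (S,D).
S: inherits non-unit rules of {D, S} → Db | KS | b | h | hSK.
D: inherits non-unit rules of {D} → Db | KS | h.
K: inherits non-unit rules of {D, K, S} → Db | KS | KSD | b | h | hSK.

S -> b | h | Db | KS | hSK; D -> h | Db | KS; K -> b | h | Db | KS | KSD | hSK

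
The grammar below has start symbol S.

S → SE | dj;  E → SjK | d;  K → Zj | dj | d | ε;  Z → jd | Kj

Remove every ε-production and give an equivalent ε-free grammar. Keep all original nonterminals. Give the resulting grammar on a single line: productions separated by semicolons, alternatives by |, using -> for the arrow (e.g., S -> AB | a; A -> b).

S -> SE | dj; E -> d | Sj | SjK; K -> d | Zj | dj; Z -> j | Kj | jd

Nullable set: {K}.
E -> SjK: K nullable, giving Sj | SjK.
Drop K -> ε.
Z -> Kj: K nullable, giving Kj | j.
Unchanged (no nullable symbols): S -> SE; S -> dj; E -> d; K -> Zj; K -> d; K -> dj; Z -> jd.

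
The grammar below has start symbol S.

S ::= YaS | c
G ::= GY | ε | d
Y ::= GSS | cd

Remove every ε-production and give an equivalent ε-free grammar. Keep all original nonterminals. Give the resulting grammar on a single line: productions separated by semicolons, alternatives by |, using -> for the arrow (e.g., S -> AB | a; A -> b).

Nullable set: {G}.
Drop G -> ε.
G -> GY: G nullable, giving GY | Y.
Y -> GSS: G nullable, giving GSS | SS.
Unchanged (no nullable symbols): S -> YaS; S -> c; G -> d; Y -> cd.

S -> c | YaS; G -> Y | d | GY; Y -> SS | cd | GSS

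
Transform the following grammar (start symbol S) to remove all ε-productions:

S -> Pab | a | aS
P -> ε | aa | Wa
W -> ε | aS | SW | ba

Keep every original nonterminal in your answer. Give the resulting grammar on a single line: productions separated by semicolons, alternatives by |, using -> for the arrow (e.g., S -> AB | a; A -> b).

Nullable set: {P, W}.
S -> Pab: P nullable, giving Pab | ab.
Drop P -> ε.
P -> Wa: W nullable, giving Wa | a.
Drop W -> ε.
W -> SW: W nullable, giving S | SW.
Unchanged (no nullable symbols): S -> a; S -> aS; P -> aa; W -> aS; W -> ba.

S -> a | aS | ab | Pab; P -> a | Wa | aa; W -> S | SW | aS | ba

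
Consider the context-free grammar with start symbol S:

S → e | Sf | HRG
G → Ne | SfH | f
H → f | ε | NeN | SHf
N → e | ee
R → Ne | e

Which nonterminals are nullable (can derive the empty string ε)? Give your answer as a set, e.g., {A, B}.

Directly nullable (have an ε-rule): {H}.
Not nullable: G, N, R, S — each has a terminal in every rule's right-hand side or depends on a non-nullable symbol.

{H}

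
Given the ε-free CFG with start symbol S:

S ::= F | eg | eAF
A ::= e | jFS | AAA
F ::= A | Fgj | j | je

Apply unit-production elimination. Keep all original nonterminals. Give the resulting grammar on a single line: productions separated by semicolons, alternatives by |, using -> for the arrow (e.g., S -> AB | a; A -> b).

Unit productions: F->A, S->F.
Unit pairs (A ⇒* B via units): (F,A), (S,A), (S,F).
S: inherits non-unit rules of {A, F, S} → AAA | Fgj | e | eAF | eg | j | jFS | je.
A: inherits non-unit rules of {A} → AAA | e | jFS.
F: inherits non-unit rules of {A, F} → AAA | Fgj | e | j | jFS | je.

S -> e | j | eg | je | AAA | Fgj | eAF | jFS; A -> e | AAA | jFS; F -> e | j | je | AAA | Fgj | jFS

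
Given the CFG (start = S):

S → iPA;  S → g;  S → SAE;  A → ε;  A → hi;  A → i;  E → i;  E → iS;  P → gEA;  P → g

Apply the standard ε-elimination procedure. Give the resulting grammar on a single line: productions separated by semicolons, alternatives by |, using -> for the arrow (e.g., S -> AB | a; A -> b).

S -> g | SE | iP | SAE | iPA; A -> i | hi; E -> i | iS; P -> g | gE | gEA

Nullable set: {A}.
S -> SAE: A nullable, giving SAE | SE.
S -> iPA: A nullable, giving iP | iPA.
Drop A -> ε.
P -> gEA: A nullable, giving gE | gEA.
Unchanged (no nullable symbols): S -> g; A -> hi; A -> i; E -> i; E -> iS; P -> g.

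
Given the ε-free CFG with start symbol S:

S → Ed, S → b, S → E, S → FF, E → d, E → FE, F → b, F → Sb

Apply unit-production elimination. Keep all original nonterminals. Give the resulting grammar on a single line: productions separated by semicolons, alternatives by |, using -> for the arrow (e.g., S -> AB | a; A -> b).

Unit productions: S->E.
Unit pairs (A ⇒* B via units): (S,E).
S: inherits non-unit rules of {E, S} → Ed | FE | FF | b | d.
E: inherits non-unit rules of {E} → FE | d.
F: inherits non-unit rules of {F} → Sb | b.

S -> b | d | Ed | FE | FF; E -> d | FE; F -> b | Sb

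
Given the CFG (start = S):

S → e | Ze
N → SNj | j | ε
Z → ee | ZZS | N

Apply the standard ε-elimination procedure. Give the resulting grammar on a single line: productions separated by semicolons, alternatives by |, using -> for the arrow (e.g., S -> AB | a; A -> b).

Nullable set: {N, Z}.
S -> Ze: Z nullable, giving Ze | e.
Drop N -> ε.
N -> SNj: N nullable, giving SNj | Sj.
Z -> N: N nullable, giving N.
Z -> ZZS: Z, Z nullable, giving S | ZS | ZZS.
Unchanged (no nullable symbols): S -> e; N -> j; Z -> ee.

S -> e | Ze; N -> j | Sj | SNj; Z -> N | S | ZS | ee | ZZS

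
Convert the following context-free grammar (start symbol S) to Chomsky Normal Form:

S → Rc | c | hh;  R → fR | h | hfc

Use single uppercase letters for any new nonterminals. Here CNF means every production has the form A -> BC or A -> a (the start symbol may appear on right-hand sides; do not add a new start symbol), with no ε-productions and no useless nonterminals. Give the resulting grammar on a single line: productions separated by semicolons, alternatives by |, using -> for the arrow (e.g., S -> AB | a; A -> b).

No ε-productions.
No unit productions to eliminate.
TERM: introduce C -> c, A -> f, B -> h and substitute in every rule of length ≥2.
BIN: R -> BAC becomes R -> BD, D -> AC.

S -> c | BB | RC; A -> f; B -> h; C -> c; D -> AC; R -> h | AR | BD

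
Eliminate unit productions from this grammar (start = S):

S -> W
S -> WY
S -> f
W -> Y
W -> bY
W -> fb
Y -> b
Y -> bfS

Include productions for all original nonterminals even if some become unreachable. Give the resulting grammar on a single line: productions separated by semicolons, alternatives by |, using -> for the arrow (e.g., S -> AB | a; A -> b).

Unit productions: S->W, W->Y.
Unit pairs (A ⇒* B via units): (S,W), (S,Y), (W,Y).
S: inherits non-unit rules of {S, W, Y} → WY | b | bY | bfS | f | fb.
W: inherits non-unit rules of {W, Y} → b | bY | bfS | fb.
Y: inherits non-unit rules of {Y} → b | bfS.

S -> b | f | WY | bY | fb | bfS; W -> b | bY | fb | bfS; Y -> b | bfS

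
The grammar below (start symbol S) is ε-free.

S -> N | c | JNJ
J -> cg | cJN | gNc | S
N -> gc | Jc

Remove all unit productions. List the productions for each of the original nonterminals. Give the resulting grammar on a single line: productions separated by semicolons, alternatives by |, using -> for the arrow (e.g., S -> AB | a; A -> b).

Unit productions: J->S, S->N.
Unit pairs (A ⇒* B via units): (J,N), (J,S), (S,N).
S: inherits non-unit rules of {N, S} → JNJ | Jc | c | gc.
J: inherits non-unit rules of {J, N, S} → JNJ | Jc | c | cJN | cg | gNc | gc.
N: inherits non-unit rules of {N} → Jc | gc.

S -> c | Jc | gc | JNJ; J -> c | Jc | cg | gc | JNJ | cJN | gNc; N -> Jc | gc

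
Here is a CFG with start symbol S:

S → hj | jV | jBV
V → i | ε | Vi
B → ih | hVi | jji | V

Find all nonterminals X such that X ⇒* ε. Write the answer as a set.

Directly nullable (have an ε-rule): {V}.
B is nullable via B -> V (every symbol on the right is already known nullable).
Not nullable: S — each has a terminal in every rule's right-hand side or depends on a non-nullable symbol.

{B, V}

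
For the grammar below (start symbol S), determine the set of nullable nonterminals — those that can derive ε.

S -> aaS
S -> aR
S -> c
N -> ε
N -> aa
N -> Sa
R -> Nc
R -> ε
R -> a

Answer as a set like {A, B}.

{N, R}

Directly nullable (have an ε-rule): {N, R}.
Not nullable: S — each has a terminal in every rule's right-hand side or depends on a non-nullable symbol.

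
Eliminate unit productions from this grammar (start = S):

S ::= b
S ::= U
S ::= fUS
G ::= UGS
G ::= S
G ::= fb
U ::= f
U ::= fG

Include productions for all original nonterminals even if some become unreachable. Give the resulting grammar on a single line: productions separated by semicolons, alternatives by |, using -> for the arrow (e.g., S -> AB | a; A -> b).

Unit productions: G->S, S->U.
Unit pairs (A ⇒* B via units): (G,S), (G,U), (S,U).
S: inherits non-unit rules of {S, U} → b | f | fG | fUS.
G: inherits non-unit rules of {G, S, U} → UGS | b | f | fG | fUS | fb.
U: inherits non-unit rules of {U} → f | fG.

S -> b | f | fG | fUS; G -> b | f | fG | fb | UGS | fUS; U -> f | fG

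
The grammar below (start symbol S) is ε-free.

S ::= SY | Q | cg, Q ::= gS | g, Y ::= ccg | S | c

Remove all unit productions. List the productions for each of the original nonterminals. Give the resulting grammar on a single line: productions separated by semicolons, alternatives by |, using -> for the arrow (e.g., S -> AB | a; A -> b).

Unit productions: S->Q, Y->S.
Unit pairs (A ⇒* B via units): (S,Q), (Y,Q), (Y,S).
S: inherits non-unit rules of {Q, S} → SY | cg | g | gS.
Q: inherits non-unit rules of {Q} → g | gS.
Y: inherits non-unit rules of {Q, S, Y} → SY | c | ccg | cg | g | gS.

S -> g | SY | cg | gS; Q -> g | gS; Y -> c | g | SY | cg | gS | ccg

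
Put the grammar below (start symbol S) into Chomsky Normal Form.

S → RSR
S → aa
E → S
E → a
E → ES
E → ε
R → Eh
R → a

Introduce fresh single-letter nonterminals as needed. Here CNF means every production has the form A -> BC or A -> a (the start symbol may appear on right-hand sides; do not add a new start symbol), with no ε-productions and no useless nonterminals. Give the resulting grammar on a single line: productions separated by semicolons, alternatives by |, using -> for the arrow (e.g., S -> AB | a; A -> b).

Nullable: {E}; after ε-elimination: S -> aa | RSR; E -> S | a | ES; R -> a | h | Eh.
After unit-elimination: S -> aa | RSR; E -> a | ES | aa | RSR; R -> a | h | Eh.
TERM: introduce A -> a, B -> h and substitute in every rule of length ≥2.
BIN: E -> RSR becomes E -> RC, C -> SR; S -> RSR becomes S -> RD, D -> SR.

S -> AA | RD; A -> a; B -> h; C -> SR; D -> SR; E -> a | AA | ES | RC; R -> a | h | EB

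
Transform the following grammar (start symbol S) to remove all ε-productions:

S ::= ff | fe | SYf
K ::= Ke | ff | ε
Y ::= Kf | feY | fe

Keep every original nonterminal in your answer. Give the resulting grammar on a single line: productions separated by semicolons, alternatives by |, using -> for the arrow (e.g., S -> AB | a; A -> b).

S -> fe | ff | SYf; K -> e | Ke | ff; Y -> f | Kf | fe | feY

Nullable set: {K}.
Drop K -> ε.
K -> Ke: K nullable, giving Ke | e.
Y -> Kf: K nullable, giving Kf | f.
Unchanged (no nullable symbols): S -> SYf; S -> fe; S -> ff; K -> ff; Y -> fe; Y -> feY.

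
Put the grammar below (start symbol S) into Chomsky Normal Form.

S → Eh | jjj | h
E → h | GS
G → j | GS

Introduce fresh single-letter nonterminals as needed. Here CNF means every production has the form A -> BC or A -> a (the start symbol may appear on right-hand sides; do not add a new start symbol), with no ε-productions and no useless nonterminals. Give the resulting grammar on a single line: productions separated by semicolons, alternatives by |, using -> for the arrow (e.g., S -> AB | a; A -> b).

S -> h | BC | EA; A -> h; B -> j; C -> BB; E -> h | GS; G -> j | GS

No ε-productions.
No unit productions to eliminate.
TERM: introduce A -> h, B -> j and substitute in every rule of length ≥2.
BIN: S -> BBB becomes S -> BC, C -> BB.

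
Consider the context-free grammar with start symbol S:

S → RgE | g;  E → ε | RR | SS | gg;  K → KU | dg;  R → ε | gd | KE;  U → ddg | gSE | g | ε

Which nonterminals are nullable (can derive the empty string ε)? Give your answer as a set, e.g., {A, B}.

{E, R, U}

Directly nullable (have an ε-rule): {E, R, U}.
Not nullable: K, S — each has a terminal in every rule's right-hand side or depends on a non-nullable symbol.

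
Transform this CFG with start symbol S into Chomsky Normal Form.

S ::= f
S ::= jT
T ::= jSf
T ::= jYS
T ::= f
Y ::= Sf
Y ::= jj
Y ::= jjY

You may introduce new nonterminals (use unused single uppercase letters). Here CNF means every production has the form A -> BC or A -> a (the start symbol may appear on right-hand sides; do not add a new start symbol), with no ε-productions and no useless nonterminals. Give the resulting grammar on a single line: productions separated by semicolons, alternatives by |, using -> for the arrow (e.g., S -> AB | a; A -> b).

No ε-productions.
No unit productions to eliminate.
TERM: introduce B -> f, A -> j and substitute in every rule of length ≥2.
BIN: T -> ASB becomes T -> AC, C -> SB; T -> AYS becomes T -> AD, D -> YS; Y -> AAY becomes Y -> AE, E -> AY.

S -> f | AT; A -> j; B -> f; C -> SB; D -> YS; E -> AY; T -> f | AC | AD; Y -> AA | AE | SB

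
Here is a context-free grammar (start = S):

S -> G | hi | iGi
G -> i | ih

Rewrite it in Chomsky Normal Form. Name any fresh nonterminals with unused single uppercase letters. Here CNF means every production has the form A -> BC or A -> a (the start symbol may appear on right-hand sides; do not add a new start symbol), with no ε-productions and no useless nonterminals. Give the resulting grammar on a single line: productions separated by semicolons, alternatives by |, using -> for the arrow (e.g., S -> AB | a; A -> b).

No ε-productions.
After unit-elimination: S -> i | hi | ih | iGi; G -> i | ih.
TERM: introduce B -> h, A -> i and substitute in every rule of length ≥2.
BIN: S -> AGA becomes S -> AC, C -> GA.

S -> i | AB | AC | BA; A -> i; B -> h; C -> GA; G -> i | AB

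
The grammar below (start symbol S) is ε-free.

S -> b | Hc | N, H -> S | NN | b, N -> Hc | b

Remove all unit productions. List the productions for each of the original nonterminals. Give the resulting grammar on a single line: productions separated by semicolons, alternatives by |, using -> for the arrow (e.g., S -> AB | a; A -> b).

Unit productions: H->S, S->N.
Unit pairs (A ⇒* B via units): (H,N), (H,S), (S,N).
S: inherits non-unit rules of {N, S} → Hc | b.
H: inherits non-unit rules of {H, N, S} → Hc | NN | b.
N: inherits non-unit rules of {N} → Hc | b.

S -> b | Hc; H -> b | Hc | NN; N -> b | Hc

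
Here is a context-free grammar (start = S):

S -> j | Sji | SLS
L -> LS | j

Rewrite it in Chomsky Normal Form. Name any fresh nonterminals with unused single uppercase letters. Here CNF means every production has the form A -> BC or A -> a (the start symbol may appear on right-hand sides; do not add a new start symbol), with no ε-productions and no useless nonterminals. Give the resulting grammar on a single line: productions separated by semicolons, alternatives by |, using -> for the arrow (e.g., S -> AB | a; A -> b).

No ε-productions.
No unit productions to eliminate.
TERM: introduce B -> i, A -> j and substitute in every rule of length ≥2.
BIN: S -> SAB becomes S -> SC, C -> AB; S -> SLS becomes S -> SD, D -> LS.

S -> j | SC | SD; A -> j; B -> i; C -> AB; D -> LS; L -> j | LS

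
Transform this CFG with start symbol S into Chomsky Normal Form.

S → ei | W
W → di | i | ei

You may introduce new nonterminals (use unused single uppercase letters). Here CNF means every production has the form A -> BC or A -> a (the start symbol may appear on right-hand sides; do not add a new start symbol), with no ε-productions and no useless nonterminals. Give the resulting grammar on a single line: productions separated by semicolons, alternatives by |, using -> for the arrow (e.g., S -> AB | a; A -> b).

No ε-productions.
After unit-elimination: S -> i | di | ei; W -> i | di | ei.
TERM: introduce A -> d, C -> e, B -> i and substitute in every rule of length ≥2.
Drop unreachable/unproductive: W.

S -> i | AB | CB; A -> d; B -> i; C -> e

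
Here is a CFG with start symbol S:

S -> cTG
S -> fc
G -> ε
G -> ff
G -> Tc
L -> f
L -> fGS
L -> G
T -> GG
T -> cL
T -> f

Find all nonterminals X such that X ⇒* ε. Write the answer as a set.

{G, L, T}

Directly nullable (have an ε-rule): {G}.
L is nullable via L -> G (every symbol on the right is already known nullable).
T is nullable via T -> GG (every symbol on the right is already known nullable).
Not nullable: S — each has a terminal in every rule's right-hand side or depends on a non-nullable symbol.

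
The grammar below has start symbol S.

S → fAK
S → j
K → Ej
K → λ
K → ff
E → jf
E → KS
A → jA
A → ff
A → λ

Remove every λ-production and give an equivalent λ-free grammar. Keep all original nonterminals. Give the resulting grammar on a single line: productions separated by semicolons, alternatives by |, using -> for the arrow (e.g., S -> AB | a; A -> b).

S -> f | j | fA | fK | fAK; A -> j | ff | jA; E -> S | KS | jf; K -> Ej | ff

Nullable set: {A, K}.
S -> fAK: A, K nullable, giving f | fA | fAK | fK.
Drop A -> λ.
A -> jA: A nullable, giving j | jA.
E -> KS: K nullable, giving KS | S.
Drop K -> λ.
Unchanged (no nullable symbols): S -> j; A -> ff; E -> jf; K -> Ej; K -> ff.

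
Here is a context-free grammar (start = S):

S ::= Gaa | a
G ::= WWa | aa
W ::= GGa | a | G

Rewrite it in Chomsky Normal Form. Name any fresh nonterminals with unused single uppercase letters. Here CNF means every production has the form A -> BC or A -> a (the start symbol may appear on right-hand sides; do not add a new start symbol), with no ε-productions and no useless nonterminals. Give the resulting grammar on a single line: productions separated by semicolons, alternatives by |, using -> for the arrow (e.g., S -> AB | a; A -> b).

S -> a | GC; A -> a; B -> WA; C -> AA; D -> GA; E -> WA; G -> AA | WB; W -> a | AA | GD | WE

No ε-productions.
After unit-elimination: S -> a | Gaa; G -> aa | WWa; W -> a | aa | GGa | WWa.
TERM: introduce A -> a and substitute in every rule of length ≥2.
BIN: G -> WWA becomes G -> WB, B -> WA; S -> GAA becomes S -> GC, C -> AA; W -> GGA becomes W -> GD, D -> GA; W -> WWA becomes W -> WE, E -> WA.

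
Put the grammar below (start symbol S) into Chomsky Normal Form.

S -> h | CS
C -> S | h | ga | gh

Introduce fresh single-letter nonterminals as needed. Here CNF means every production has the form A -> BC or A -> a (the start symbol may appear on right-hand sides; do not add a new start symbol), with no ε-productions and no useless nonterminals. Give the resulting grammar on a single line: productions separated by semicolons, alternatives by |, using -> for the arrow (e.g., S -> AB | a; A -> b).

S -> h | CS; A -> g; B -> a; C -> h | AB | AD | CS; D -> h

No ε-productions.
After unit-elimination: S -> h | CS; C -> h | CS | ga | gh.
TERM: introduce B -> a, A -> g, D -> h and substitute in every rule of length ≥2.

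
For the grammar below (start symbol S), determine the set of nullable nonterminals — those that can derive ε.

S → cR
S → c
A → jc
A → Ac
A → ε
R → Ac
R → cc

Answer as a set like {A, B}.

{A}

Directly nullable (have an ε-rule): {A}.
Not nullable: R, S — each has a terminal in every rule's right-hand side or depends on a non-nullable symbol.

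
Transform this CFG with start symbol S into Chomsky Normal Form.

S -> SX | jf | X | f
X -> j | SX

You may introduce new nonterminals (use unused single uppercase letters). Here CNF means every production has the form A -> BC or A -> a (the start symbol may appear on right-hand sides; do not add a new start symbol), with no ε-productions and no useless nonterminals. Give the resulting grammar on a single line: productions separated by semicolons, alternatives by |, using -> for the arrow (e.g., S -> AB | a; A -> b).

S -> f | j | AB | SX; A -> j; B -> f; X -> j | SX

No ε-productions.
After unit-elimination: S -> f | j | SX | jf; X -> j | SX.
TERM: introduce B -> f, A -> j and substitute in every rule of length ≥2.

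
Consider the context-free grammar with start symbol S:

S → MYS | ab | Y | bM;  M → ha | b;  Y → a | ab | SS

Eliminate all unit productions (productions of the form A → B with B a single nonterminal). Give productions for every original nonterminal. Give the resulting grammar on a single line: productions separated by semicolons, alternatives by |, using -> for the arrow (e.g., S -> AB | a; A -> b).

Unit productions: S->Y.
Unit pairs (A ⇒* B via units): (S,Y).
S: inherits non-unit rules of {S, Y} → MYS | SS | a | ab | bM.
M: inherits non-unit rules of {M} → b | ha.
Y: inherits non-unit rules of {Y} → SS | a | ab.

S -> a | SS | ab | bM | MYS; M -> b | ha; Y -> a | SS | ab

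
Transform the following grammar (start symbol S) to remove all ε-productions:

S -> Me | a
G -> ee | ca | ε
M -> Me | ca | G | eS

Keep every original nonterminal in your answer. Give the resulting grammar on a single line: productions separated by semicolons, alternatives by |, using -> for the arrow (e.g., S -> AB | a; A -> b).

Nullable set: {G, M}.
S -> Me: M nullable, giving Me | e.
Drop G -> ε.
M -> G: G nullable, giving G.
M -> Me: M nullable, giving Me | e.
Unchanged (no nullable symbols): S -> a; G -> ca; G -> ee; M -> ca; M -> eS.

S -> a | e | Me; G -> ca | ee; M -> G | e | Me | ca | eS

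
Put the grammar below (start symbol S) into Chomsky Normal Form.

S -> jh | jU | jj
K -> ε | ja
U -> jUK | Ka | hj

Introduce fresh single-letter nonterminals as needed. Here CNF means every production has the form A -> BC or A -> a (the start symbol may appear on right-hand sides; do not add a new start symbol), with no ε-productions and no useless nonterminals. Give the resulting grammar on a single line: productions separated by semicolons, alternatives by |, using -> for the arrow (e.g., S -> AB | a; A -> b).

S -> AA | AC | AU; A -> j; B -> a; C -> h; D -> UK; K -> AB; U -> a | AD | AU | CA | KB

Nullable: {K}; after ε-elimination: S -> jU | jh | jj; K -> ja; U -> a | Ka | hj | jU | jUK.
No unit productions to eliminate.
TERM: introduce B -> a, C -> h, A -> j and substitute in every rule of length ≥2.
BIN: U -> AUK becomes U -> AD, D -> UK.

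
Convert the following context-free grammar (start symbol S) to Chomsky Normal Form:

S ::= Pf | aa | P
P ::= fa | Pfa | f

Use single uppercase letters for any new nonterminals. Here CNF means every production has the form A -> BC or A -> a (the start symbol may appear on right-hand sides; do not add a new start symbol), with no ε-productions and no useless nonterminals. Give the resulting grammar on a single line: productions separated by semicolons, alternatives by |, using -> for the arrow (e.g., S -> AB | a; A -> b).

No ε-productions.
After unit-elimination: S -> f | Pf | aa | fa | Pfa; P -> f | fa | Pfa.
TERM: introduce B -> a, A -> f and substitute in every rule of length ≥2.
BIN: P -> PAB becomes P -> PC, C -> AB; S -> PAB becomes S -> PD, D -> AB.

S -> f | AB | BB | PA | PD; A -> f; B -> a; C -> AB; D -> AB; P -> f | AB | PC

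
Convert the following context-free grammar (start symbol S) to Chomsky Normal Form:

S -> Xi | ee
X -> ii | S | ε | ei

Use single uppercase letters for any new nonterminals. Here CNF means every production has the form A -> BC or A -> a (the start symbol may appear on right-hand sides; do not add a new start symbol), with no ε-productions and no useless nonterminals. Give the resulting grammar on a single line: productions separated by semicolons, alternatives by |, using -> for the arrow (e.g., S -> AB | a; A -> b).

S -> i | BB | XA; A -> i; B -> e; X -> i | AA | BA | BB | XA

Nullable: {X}; after ε-elimination: S -> i | Xi | ee; X -> S | ei | ii.
After unit-elimination: S -> i | Xi | ee; X -> i | Xi | ee | ei | ii.
TERM: introduce B -> e, A -> i and substitute in every rule of length ≥2.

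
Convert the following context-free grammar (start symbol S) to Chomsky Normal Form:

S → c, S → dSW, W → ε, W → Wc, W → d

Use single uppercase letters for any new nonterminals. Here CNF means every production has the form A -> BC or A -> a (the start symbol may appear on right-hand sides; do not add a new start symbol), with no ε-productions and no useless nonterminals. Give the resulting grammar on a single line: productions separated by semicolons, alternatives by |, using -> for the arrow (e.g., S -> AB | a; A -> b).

Nullable: {W}; after ε-elimination: S -> c | dS | dSW; W -> c | d | Wc.
No unit productions to eliminate.
TERM: introduce B -> c, A -> d and substitute in every rule of length ≥2.
BIN: S -> ASW becomes S -> AC, C -> SW.

S -> c | AC | AS; A -> d; B -> c; C -> SW; W -> c | d | WB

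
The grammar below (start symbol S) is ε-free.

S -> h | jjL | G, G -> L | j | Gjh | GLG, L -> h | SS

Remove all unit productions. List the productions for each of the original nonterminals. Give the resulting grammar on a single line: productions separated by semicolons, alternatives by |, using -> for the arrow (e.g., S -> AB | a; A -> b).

S -> h | j | SS | GLG | Gjh | jjL; G -> h | j | SS | GLG | Gjh; L -> h | SS

Unit productions: G->L, S->G.
Unit pairs (A ⇒* B via units): (G,L), (S,G), (S,L).
S: inherits non-unit rules of {G, L, S} → GLG | Gjh | SS | h | j | jjL.
G: inherits non-unit rules of {G, L} → GLG | Gjh | SS | h | j.
L: inherits non-unit rules of {L} → SS | h.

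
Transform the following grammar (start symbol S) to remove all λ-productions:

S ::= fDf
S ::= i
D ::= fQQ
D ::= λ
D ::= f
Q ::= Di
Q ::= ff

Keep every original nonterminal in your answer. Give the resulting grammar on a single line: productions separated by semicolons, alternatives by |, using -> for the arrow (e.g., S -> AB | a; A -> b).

S -> i | ff | fDf; D -> f | fQQ; Q -> i | Di | ff

Nullable set: {D}.
S -> fDf: D nullable, giving fDf | ff.
Drop D -> λ.
Q -> Di: D nullable, giving Di | i.
Unchanged (no nullable symbols): S -> i; D -> f; D -> fQQ; Q -> ff.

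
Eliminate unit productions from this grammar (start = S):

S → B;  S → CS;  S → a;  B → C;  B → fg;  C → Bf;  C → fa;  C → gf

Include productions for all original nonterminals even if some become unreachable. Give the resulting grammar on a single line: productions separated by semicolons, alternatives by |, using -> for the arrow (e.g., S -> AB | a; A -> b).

Unit productions: B->C, S->B.
Unit pairs (A ⇒* B via units): (B,C), (S,B), (S,C).
S: inherits non-unit rules of {B, C, S} → Bf | CS | a | fa | fg | gf.
B: inherits non-unit rules of {B, C} → Bf | fa | fg | gf.
C: inherits non-unit rules of {C} → Bf | fa | gf.

S -> a | Bf | CS | fa | fg | gf; B -> Bf | fa | fg | gf; C -> Bf | fa | gf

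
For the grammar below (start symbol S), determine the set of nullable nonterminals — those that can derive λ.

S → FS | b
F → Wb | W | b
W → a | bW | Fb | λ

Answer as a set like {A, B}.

{F, W}

Directly nullable (have an ε-rule): {W}.
F is nullable via F -> W (every symbol on the right is already known nullable).
Not nullable: S — each has a terminal in every rule's right-hand side or depends on a non-nullable symbol.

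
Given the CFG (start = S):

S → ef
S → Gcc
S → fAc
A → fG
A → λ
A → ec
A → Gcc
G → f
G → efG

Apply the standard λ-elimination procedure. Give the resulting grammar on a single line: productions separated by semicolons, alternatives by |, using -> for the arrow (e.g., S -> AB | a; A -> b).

Nullable set: {A}.
S -> fAc: A nullable, giving fAc | fc.
Drop A -> λ.
Unchanged (no nullable symbols): S -> Gcc; S -> ef; A -> Gcc; A -> ec; A -> fG; G -> efG; G -> f.

S -> ef | fc | Gcc | fAc; A -> ec | fG | Gcc; G -> f | efG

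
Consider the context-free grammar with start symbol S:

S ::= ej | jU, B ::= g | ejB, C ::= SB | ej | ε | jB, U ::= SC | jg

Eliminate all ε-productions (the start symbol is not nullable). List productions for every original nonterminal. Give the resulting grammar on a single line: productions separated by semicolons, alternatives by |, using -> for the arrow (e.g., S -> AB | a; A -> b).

Nullable set: {C}.
Drop C -> ε.
U -> SC: C nullable, giving S | SC.
Unchanged (no nullable symbols): S -> ej; S -> jU; B -> ejB; B -> g; C -> SB; C -> ej; C -> jB; U -> jg.

S -> ej | jU; B -> g | ejB; C -> SB | ej | jB; U -> S | SC | jg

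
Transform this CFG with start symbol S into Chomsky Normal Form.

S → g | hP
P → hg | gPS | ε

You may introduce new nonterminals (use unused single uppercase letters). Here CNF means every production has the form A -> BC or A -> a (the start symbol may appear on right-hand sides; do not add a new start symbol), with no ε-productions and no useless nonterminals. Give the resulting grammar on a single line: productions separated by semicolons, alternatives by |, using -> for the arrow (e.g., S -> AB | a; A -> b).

S -> g | h | BP; A -> g; B -> h; C -> PS; P -> AC | AS | BA

Nullable: {P}; after ε-elimination: S -> g | h | hP; P -> gS | hg | gPS.
No unit productions to eliminate.
TERM: introduce A -> g, B -> h and substitute in every rule of length ≥2.
BIN: P -> APS becomes P -> AC, C -> PS.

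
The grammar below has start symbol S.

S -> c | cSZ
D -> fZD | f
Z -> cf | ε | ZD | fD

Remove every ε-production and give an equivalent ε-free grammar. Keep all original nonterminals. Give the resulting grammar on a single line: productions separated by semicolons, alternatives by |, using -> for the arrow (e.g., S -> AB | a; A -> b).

S -> c | cS | cSZ; D -> f | fD | fZD; Z -> D | ZD | cf | fD

Nullable set: {Z}.
S -> cSZ: Z nullable, giving cS | cSZ.
D -> fZD: Z nullable, giving fD | fZD.
Drop Z -> ε.
Z -> ZD: Z nullable, giving D | ZD.
Unchanged (no nullable symbols): S -> c; D -> f; Z -> cf; Z -> fD.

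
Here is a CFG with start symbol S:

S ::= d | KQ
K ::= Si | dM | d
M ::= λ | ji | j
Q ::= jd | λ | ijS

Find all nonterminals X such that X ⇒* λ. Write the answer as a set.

Directly nullable (have an ε-rule): {M, Q}.
Not nullable: K, S — each has a terminal in every rule's right-hand side or depends on a non-nullable symbol.

{M, Q}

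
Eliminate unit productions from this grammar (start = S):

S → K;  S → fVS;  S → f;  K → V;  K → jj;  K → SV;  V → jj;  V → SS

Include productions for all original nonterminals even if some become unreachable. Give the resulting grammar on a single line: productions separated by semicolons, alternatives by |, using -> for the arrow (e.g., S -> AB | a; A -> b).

Unit productions: K->V, S->K.
Unit pairs (A ⇒* B via units): (K,V), (S,K), (S,V).
S: inherits non-unit rules of {K, S, V} → SS | SV | f | fVS | jj.
K: inherits non-unit rules of {K, V} → SS | SV | jj.
V: inherits non-unit rules of {V} → SS | jj.

S -> f | SS | SV | jj | fVS; K -> SS | SV | jj; V -> SS | jj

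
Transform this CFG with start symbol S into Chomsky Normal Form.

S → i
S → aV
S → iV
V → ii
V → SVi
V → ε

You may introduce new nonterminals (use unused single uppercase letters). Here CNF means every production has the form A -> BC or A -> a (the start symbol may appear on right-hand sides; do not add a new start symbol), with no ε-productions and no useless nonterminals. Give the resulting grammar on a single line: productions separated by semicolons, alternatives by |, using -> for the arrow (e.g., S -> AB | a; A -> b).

Nullable: {V}; after ε-elimination: S -> a | i | aV | iV; V -> Si | ii | SVi.
No unit productions to eliminate.
TERM: introduce A -> a, B -> i and substitute in every rule of length ≥2.
BIN: V -> SVB becomes V -> SC, C -> VB.

S -> a | i | AV | BV; A -> a; B -> i; C -> VB; V -> BB | SB | SC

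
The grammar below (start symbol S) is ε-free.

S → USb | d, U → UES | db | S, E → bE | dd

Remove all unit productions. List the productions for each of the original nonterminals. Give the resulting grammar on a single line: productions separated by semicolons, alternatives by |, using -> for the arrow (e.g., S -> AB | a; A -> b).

Unit productions: U->S.
Unit pairs (A ⇒* B via units): (U,S).
S: inherits non-unit rules of {S} → USb | d.
E: inherits non-unit rules of {E} → bE | dd.
U: inherits non-unit rules of {S, U} → UES | USb | d | db.

S -> d | USb; E -> bE | dd; U -> d | db | UES | USb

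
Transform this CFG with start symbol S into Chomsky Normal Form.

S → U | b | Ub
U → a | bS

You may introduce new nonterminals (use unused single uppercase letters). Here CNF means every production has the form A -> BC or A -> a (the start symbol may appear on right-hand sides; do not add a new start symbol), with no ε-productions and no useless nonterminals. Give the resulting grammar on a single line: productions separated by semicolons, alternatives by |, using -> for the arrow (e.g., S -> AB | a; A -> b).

S -> a | b | AS | UA; A -> b; U -> a | AS

No ε-productions.
After unit-elimination: S -> a | b | Ub | bS; U -> a | bS.
TERM: introduce A -> b and substitute in every rule of length ≥2.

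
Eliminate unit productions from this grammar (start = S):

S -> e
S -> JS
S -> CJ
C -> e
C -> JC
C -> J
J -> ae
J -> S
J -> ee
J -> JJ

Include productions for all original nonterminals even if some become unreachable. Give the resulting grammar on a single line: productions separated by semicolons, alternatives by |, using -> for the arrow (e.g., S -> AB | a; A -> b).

Unit productions: C->J, J->S.
Unit pairs (A ⇒* B via units): (C,J), (C,S), (J,S).
S: inherits non-unit rules of {S} → CJ | JS | e.
C: inherits non-unit rules of {C, J, S} → CJ | JC | JJ | JS | ae | e | ee.
J: inherits non-unit rules of {J, S} → CJ | JJ | JS | ae | e | ee.

S -> e | CJ | JS; C -> e | CJ | JC | JJ | JS | ae | ee; J -> e | CJ | JJ | JS | ae | ee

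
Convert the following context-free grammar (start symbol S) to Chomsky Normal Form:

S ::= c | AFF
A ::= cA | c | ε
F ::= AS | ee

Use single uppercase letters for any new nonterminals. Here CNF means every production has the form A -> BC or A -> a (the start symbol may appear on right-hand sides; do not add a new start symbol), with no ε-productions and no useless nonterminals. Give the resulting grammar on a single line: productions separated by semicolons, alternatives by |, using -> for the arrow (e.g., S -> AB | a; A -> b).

S -> c | AE | FF; A -> c | BA; B -> c; C -> e; D -> FF; E -> FF; F -> c | AD | AS | CC | FF

Nullable: {A}; after ε-elimination: S -> c | FF | AFF; A -> c | cA; F -> S | AS | ee.
After unit-elimination: S -> c | FF | AFF; A -> c | cA; F -> c | AS | FF | ee | AFF.
TERM: introduce B -> c, C -> e and substitute in every rule of length ≥2.
BIN: F -> AFF becomes F -> AD, D -> FF; S -> AFF becomes S -> AE, E -> FF.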